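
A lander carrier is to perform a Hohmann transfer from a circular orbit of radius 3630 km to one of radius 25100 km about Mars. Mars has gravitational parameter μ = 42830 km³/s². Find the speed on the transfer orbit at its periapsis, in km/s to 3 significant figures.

v = 4.54 km/s

The Hohmann ellipse has a_t = (r₁ + r₂)/2 = 14365 km.
At periapsis, r = 3630 km.
Vis-viva: v = √[μ(2/r − 1/a_t)] = √[42830 × (2/3630 − 1/14365)] = 4.541 km/s.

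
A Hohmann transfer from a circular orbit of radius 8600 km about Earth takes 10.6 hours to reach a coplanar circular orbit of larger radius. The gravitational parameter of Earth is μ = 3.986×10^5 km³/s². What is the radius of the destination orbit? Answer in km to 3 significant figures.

r₂ = 69200 km

Transfer time t = 10.6 hours = 38160 s, and t = π√(a_t³/μ).
So a_t = (μ t²/π²)^(1/3) = (3.986×10^5 × (38160)² / π²)^(1/3) = 38888 km.
Since a_t = (r₁ + r₂)/2, r₂ = 2a_t − r₁ = 2×38888 − 8600 = 69176 km.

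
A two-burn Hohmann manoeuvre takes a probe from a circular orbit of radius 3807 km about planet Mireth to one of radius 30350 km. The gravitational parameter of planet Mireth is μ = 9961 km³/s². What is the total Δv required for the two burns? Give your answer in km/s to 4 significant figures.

Transfer-ellipse semi-major axis a_t = (r₁ + r₂)/2 = (3807 + 30350)/2 = 17078.5 km.
At r₁ the circular-orbit speed is v₁ = √(μ/r₁) = 1.61756 km/s.
On the transfer ellipse at r₁, vis-viva equation gives v_p = √[μ(2/r₁ − 1/a_t)] = 2.15633 km/s.
First burn Δv₁ = |v_p − v₁| = 0.5388 km/s.
Circular speed at r₂: v₂ = √(μ/r₂) = 0.5729 km/s.
Transfer-orbit speed at r₂: v_a = √[μ(2/r₂ − 1/a_t)] = 0.2705 km/s.
Second burn Δv₂ = |v₂ − v_a| = 0.3024 km/s.
Total Δv = Δv₁ + Δv₂ = 0.8412 km/s.

Δv = 0.8412 km/s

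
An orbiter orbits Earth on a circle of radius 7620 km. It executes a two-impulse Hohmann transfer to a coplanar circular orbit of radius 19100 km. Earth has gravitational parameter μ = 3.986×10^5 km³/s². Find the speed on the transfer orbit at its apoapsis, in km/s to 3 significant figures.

v = 3.45 km/s

Semi-major axis of the transfer orbit: a_t = (7620 + 19100)/2 = 13360 km.
At apoapsis, r = 19100 km.
From the vis-viva equation, v = √[μ(2/r − 1/a_t)] = 3.450 km/s.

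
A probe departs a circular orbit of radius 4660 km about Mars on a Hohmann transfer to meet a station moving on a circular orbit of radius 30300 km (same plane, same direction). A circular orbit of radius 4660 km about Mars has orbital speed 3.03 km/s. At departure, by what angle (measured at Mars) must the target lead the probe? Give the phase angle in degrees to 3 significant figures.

φ = 101°

From the circular-orbit relation v² = μ/r at r = 4660 km: μ = v²r = (3.03)² × 4660 = 42783.0 km³/s².
Semi-major axis of the transfer orbit: a_t = (4660 + 30300)/2 = 17480 km.
Transfer time t = π√(a_t³/μ) = 35100 s.
The target's mean motion on its circular orbit is ω₂ = √(μ/r₂³) = 3.922×10^-5 rad/s.
Angle swept by the target during transfer: ω₂·t = 1.3766 rad = 78.87°.
The probe traverses 180° on the transfer ellipse, so the target must lead by 180° − 78.87° = 101°.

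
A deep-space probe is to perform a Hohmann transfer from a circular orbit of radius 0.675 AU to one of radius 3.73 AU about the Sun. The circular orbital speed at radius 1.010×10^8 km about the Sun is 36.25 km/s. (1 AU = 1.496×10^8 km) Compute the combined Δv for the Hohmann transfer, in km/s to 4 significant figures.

Δv = 17.81 km/s

From the circular-orbit relation v² = μ/r at r = 1.010×10^8 km: μ = v²r = (36.25)² × 1.010×10^8 = 1.32720×10^11 km³/s².
In km: r₁ = 0.675 × 1.496×10^8 = 1.0098×10^8 km; r₂ = 3.73 × 1.496×10^8 = 5.58008×10^8 km.
Transfer-ellipse semi-major axis a_t = (r₁ + r₂)/2 = (1.0098×10^8 + 5.58008×10^8)/2 = 3.29494×10^8 km.
Circular speed at r₁: v₁ = √(μ/r₁) = √(1.32720×10^11/1.0098×10^8) = 36.254 km/s.
On the transfer ellipse at r₁, vis-viva gives v_p = √[μ(2/r₁ − 1/a_t)] = 47.179 km/s.
First burn Δv₁ = |v_p − v₁| = 10.925 km/s.
At r₂, v₂ = √(μ/r₂) = 15.422276 km/s.
Transfer-orbit speed at r₂: v_a = √[μ(2/r₂ − 1/a_t)] = 8.5377299 km/s.
Second burn Δv₂ = |v₂ − v_a| = 6.8845 km/s.
Total Δv = Δv₁ + Δv₂ = 17.81 km/s.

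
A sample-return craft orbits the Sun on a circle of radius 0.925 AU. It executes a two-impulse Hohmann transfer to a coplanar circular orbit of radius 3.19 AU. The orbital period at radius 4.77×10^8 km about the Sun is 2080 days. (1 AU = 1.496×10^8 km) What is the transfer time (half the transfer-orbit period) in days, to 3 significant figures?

t = 539 days

From Kepler's third law T² = 4π²r³/μ at r = 4.77×10^8 km, T = 2080 days = 2080 × 86400 s = 1.79712×10^8 s: μ = 4π²r³/T² = 1.32666×10^11 km³/s².
In km: r₁ = 0.925 × 1.496×10^8 = 1.3838×10^8 km; r₂ = 3.19 × 1.496×10^8 = 4.77224×10^8 km.
The Hohmann ellipse has a_t = (r₁ + r₂)/2 = 3.07802×10^8 km.
By Kepler's third law the transfer-orbit period is T = 2π√(a_t³/μ), so t = T/2 = 4.658×10^7 s.
Converting: 4.658×10^7 s ÷ 86400 s/day = 539 days.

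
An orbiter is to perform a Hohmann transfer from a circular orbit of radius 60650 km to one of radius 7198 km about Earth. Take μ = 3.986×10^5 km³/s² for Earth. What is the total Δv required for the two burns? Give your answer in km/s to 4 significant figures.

Δv = 3.891 km/s

Semi-major axis of the transfer orbit: a_t = (60650 + 7198)/2 = 33924 km.
At r₁ the circular-orbit speed is v₁ = √(μ/r₁) = 2.564 km/s.
On the transfer ellipse at r₁, v² = μ(2/r − 1/a) gives v_a = √[μ(2/r₁ − 1/a_t)] = 1.181 km/s.
First burn Δv₁ = |v_a − v₁| = 1.383 km/s.
Circular speed at r₂: v₂ = √(μ/r₂) = 7.442 km/s.
Transfer-orbit speed at r₂: v_p = √[μ(2/r₂ − 1/a_t)] = 9.950 km/s.
Second burn Δv₂ = |v₂ − v_p| = 2.508 km/s.
Total Δv = Δv₁ + Δv₂ = 3.891 km/s.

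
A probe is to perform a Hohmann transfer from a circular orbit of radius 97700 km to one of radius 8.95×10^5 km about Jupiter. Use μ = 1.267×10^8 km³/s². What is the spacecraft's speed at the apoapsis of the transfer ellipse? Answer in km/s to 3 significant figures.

Transfer-ellipse semi-major axis a_t = (r₁ + r₂)/2 = (97700 + 8.950×10^5)/2 = 4.9635×10^5 km.
At apoapsis, r = 8.950×10^5 km.
From the vis-viva equation, v = √[μ(2/r − 1/a_t)] = 5.279 km/s.

v = 5.28 km/s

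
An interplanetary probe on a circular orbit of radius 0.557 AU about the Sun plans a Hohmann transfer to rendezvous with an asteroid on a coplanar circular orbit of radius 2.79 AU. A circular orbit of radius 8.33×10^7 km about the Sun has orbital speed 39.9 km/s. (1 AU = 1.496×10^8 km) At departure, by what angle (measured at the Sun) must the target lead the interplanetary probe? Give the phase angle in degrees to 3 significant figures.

From the circular-orbit relation v² = μ/r at r = 8.33×10^7 km: μ = v²r = (39.9)² × 8.33×10^7 = 1.32614×10^11 km³/s².
In km: r₁ = 0.557 × 1.496×10^8 = 8.33272×10^7 km; r₂ = 2.79 × 1.496×10^8 = 4.17384×10^8 km.
The Hohmann ellipse has a_t = (r₁ + r₂)/2 = 2.503556×10^8 km.
The half-period of the transfer ellipse is t = π√(a_t³/μ) = 3.417×10^7 s.
Target angular speed ω₂ = √(μ/r₂³) = 4.271×10^-8 rad/s.
Angle swept by the target during transfer: ω₂·t = 1.4594 rad = 83.62°.
Arrival is 180° from departure on the ellipse, so φ = 180° − 83.62° = 96.4°.

φ = 96.4°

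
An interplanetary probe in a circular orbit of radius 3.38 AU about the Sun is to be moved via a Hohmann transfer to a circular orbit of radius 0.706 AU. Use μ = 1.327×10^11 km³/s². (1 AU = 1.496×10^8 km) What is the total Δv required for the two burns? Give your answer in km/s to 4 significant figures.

In km: r₁ = 3.38 × 1.496×10^8 = 5.05648×10^8 km; r₂ = 0.706 × 1.496×10^8 = 1.056176×10^8 km.
Transfer-ellipse semi-major axis a_t = (r₁ + r₂)/2 = (5.05648×10^8 + 1.056176×10^8)/2 = 3.056328×10^8 km.
Circular speed at r₁: v₁ = √(μ/r₁) = √(1.327×10^11/5.05648×10^8) = 16.19986 km/s.
Transfer-orbit speed at r₁ (vis-viva): v_a = √[μ(2/r₁ − 1/a_t)] = 9.523125 km/s.
First burn Δv₁ = |v_a − v₁| = 6.6767 km/s.
At r₂, v₂ = √(μ/r₂) = 35.446 km/s.
Transfer-orbit speed at r₂: v_p = √[μ(2/r₂ − 1/a_t)] = 45.592 km/s.
Second burn Δv₂ = |v₂ − v_p| = 10.146 km/s.
Δv = Δv₁ + Δv₂ = 6.6767 + 10.146 = 16.82 km/s.

Δv = 16.82 km/s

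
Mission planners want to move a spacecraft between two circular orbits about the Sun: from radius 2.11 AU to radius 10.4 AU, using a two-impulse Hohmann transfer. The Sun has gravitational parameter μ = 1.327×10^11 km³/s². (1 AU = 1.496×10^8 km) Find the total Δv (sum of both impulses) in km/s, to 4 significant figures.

In km: r₁ = 2.11 × 1.496×10^8 = 3.15656×10^8 km; r₂ = 10.4 × 1.496×10^8 = 1.55584×10^9 km.
Transfer-ellipse semi-major axis a_t = (r₁ + r₂)/2 = (3.15656×10^8 + 1.55584×10^9)/2 = 9.35748×10^8 km.
At r₁ the circular-orbit speed is v₁ = √(μ/r₁) = 20.5035 km/s.
On the transfer ellipse at r₁, vis-viva equation gives v_p = √[μ(2/r₁ − 1/a_t)] = 26.4382 km/s.
First burn Δv₁ = |v_p − v₁| = 5.935 km/s.
At r₂, v₂ = √(μ/r₂) = 9.235 km/s.
Transfer-orbit speed at r₂: v_a = √[μ(2/r₂ − 1/a_t)] = 5.364 km/s.
Second burn Δv₂ = |v₂ − v_a| = 3.871 km/s.
Total Δv = Δv₁ + Δv₂ = 9.806 km/s.

Δv = 9.806 km/s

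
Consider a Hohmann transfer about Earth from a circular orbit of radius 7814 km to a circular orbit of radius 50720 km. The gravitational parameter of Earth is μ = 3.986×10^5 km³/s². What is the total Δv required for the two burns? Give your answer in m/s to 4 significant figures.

Semi-major axis of the transfer orbit: a_t = (7814 + 50720)/2 = 29267 km.
Circular speed at r₁: v₁ = √(μ/r₁) = √(3.986×10^5/7814) = 7.142 km/s.
On the transfer ellipse at r₁, v² = μ(2/r − 1/a) gives v_p = √[μ(2/r₁ − 1/a_t)] = 9.402 km/s.
First burn Δv₁ = |v_p − v₁| = 2.260 km/s.
At r₂, v₂ = √(μ/r₂) = 2.8034 km/s.
Transfer-orbit speed at r₂: v_a = √[μ(2/r₂ − 1/a_t)] = 1.4485 km/s.
Second burn Δv₂ = |v₂ − v_a| = 1.355 km/s.
Δv = Δv₁ + Δv₂ = 2.260 + 1.355 = 3.615 km/s.

Δv = 3615 m/s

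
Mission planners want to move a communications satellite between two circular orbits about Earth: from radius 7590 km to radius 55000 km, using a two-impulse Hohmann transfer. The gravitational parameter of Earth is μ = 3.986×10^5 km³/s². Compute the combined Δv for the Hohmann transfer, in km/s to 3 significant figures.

Δv = 3.73 km/s

Transfer-ellipse semi-major axis a_t = (r₁ + r₂)/2 = (7590 + 55000)/2 = 31295 km.
At r₁ the circular-orbit speed is v₁ = √(μ/r₁) = 7.2468 km/s.
Transfer-orbit speed at r₁ (v² = μ(2/r − 1/a)): v_p = √[μ(2/r₁ − 1/a_t)] = 9.6071 km/s.
First burn Δv₁ = |v_p − v₁| = 2.3603 km/s.
At r₂, v₂ = √(μ/r₂) = 2.6921 km/s.
Transfer-orbit speed at r₂: v_a = √[μ(2/r₂ − 1/a_t)] = 1.3258 km/s.
Second burn Δv₂ = |v₂ − v_a| = 1.3663 km/s.
Δv = Δv₁ + Δv₂ = 2.3603 + 1.3663 = 3.727 km/s.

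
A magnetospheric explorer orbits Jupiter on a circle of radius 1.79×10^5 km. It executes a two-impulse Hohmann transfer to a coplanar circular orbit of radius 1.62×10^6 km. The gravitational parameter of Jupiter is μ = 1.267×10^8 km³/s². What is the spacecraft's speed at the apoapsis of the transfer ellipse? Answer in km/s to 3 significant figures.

v = 3.95 km/s

The Hohmann ellipse has a_t = (r₁ + r₂)/2 = 8.995×10^5 km.
At apoapsis, r = 1.620×10^6 km.
From the vis-viva equation, v = √[μ(2/r − 1/a_t)] = 3.945 km/s.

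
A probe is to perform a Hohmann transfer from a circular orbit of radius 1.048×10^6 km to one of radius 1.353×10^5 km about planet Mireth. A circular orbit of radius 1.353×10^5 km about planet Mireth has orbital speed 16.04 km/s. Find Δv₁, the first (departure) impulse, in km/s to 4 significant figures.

From the circular-orbit relation v² = μ/r at r = 1.353×10^5 km: μ = v²r = (16.04)² × 1.353×10^5 = 3.48102×10^7 km³/s².
The Hohmann ellipse has a_t = (r₁ + r₂)/2 = 5.9165×10^5 km.
On the circular orbit at r = 1.048×10^6 km, v_c = √(μ/r) = 5.763 km/s.
Vis-viva on the transfer ellipse at r = 1.048×10^6 km gives v_t = √[μ(2/r − 1/a_t)] = 2.756 km/s.
Δv₁ = |v_t − v_c| = |2.756 − 5.763| = 3.007 km/s.

Δv₁ = 3.007 km/s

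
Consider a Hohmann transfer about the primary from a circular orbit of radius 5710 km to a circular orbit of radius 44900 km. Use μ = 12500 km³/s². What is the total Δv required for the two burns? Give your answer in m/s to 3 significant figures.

Δv = 768 m/s

Transfer-ellipse semi-major axis a_t = (r₁ + r₂)/2 = (5710 + 44900)/2 = 25305 km.
Circular speed at r₁: v₁ = √(μ/r₁) = √(12500/5710) = 1.4796 km/s.
Transfer-orbit speed at r₁ (v² = μ(2/r − 1/a)): v_p = √[μ(2/r₁ − 1/a_t)] = 1.9709 km/s.
First burn Δv₁ = |v_p − v₁| = 0.4913 km/s.
At r₂, v₂ = √(μ/r₂) = 0.5276 km/s.
Transfer-orbit speed at r₂: v_a = √[μ(2/r₂ − 1/a_t)] = 0.2506 km/s.
Second burn Δv₂ = |v₂ − v_a| = 0.2770 km/s.
Total Δv = Δv₁ + Δv₂ = 0.7683 km/s.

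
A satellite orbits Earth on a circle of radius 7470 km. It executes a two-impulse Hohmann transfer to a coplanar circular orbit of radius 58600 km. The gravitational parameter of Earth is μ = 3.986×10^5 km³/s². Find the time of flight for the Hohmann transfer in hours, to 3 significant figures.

Semi-major axis of the transfer orbit: a_t = (7470 + 58600)/2 = 33035 km.
By Kepler's third law the transfer-orbit period is T = 2π√(a_t³/μ), so t = T/2 = 29880 s.
Converting: 29880 s ÷ 3600 s/hour = 8.30 hours.

t = 8.30 hours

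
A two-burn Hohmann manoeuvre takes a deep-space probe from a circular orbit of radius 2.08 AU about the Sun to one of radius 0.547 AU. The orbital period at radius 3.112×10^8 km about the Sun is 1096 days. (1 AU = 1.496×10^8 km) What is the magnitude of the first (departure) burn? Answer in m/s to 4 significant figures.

From Kepler's third law T² = 4π²r³/μ at r = 3.112×10^8 km, T = 1096 days = 1096 × 86400 s = 9.46944×10^7 s: μ = 4π²r³/T² = 1.32687×10^11 km³/s².
In km: r₁ = 2.08 × 1.496×10^8 = 3.11168×10^8 km; r₂ = 0.547 × 1.496×10^8 = 8.18312×10^7 km.
The Hohmann ellipse has a_t = (r₁ + r₂)/2 = 1.964996×10^8 km.
On the circular orbit at r = 3.11168×10^8 km, v_c = √(μ/r) = 20.650 km/s.
Vis-viva on the transfer ellipse at r = 3.11168×10^8 km gives v_t = √[μ(2/r − 1/a_t)] = 13.326 km/s.
Δv₁ = |v_t − v_c| = |13.326 − 20.650| = 7.324 km/s.

Δv₁ = 7324 m/s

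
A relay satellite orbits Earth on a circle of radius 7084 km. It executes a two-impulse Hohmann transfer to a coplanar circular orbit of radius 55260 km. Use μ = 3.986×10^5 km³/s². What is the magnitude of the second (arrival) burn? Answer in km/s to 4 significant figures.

Semi-major axis of the transfer orbit: a_t = (7084 + 55260)/2 = 31172 km.
On the circular orbit at r = 55260 km, v_c = √(μ/r) = 2.6857 km/s.
Transfer-orbit speed at the same r (vis-viva, a = a_t): v_t = √[μ(2/r − 1/a_t)] = 1.2803 km/s.
Δv₂ = |v_t − v_c| = |1.2803 − 2.6857| = 1.405 km/s.

Δv₂ = 1.405 km/s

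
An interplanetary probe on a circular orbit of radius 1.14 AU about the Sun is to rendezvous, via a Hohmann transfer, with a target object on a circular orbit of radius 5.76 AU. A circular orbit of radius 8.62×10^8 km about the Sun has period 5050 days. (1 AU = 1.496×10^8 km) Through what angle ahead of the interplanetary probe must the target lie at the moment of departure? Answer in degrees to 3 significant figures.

From Kepler's third law T² = 4π²r³/μ at r = 8.62×10^8 km, T = 5050 days = 5050 × 86400 s = 4.3632×10^8 s: μ = 4π²r³/T² = 1.32822×10^11 km³/s².
In km: r₁ = 1.14 × 1.496×10^8 = 1.70544×10^8 km; r₂ = 5.76 × 1.496×10^8 = 8.61696×10^8 km.
The Hohmann ellipse has a_t = (r₁ + r₂)/2 = 5.1612×10^8 km.
Transfer time t = π√(a_t³/μ) = 1.01074×10^8 s.
Target angular speed ω₂ = √(μ/r₂³) = 1.44080×10^-8 rad/s.
Angle swept by the target during transfer: ω₂·t = 1.4563 rad = 83.44°.
The interplanetary probe traverses 180° on the transfer ellipse, so the target must lead by 180° − 83.44° = 96.6°.

φ = 96.6°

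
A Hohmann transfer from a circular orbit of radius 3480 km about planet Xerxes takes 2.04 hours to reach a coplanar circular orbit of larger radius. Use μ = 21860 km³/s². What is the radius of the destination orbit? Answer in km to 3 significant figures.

Transfer time t = 2.04 hours = 7344 s, and t = π√(a_t³/μ).
So a_t = (μ t²/π²)^(1/3) = (21860 × (7344)² / π²)^(1/3) = 4925.0 km.
Since a_t = (r₁ + r₂)/2, r₂ = 2a_t − r₁ = 2×4925.0 − 3480 = 6370 km.

r₂ = 6370 km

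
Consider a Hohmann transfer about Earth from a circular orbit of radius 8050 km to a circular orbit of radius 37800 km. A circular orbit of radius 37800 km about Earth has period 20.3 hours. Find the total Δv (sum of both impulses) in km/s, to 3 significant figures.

From Kepler's third law T² = 4π²r³/μ at r = 37800 km, T = 20.3 hours = 20.3 × 3600 s = 73080 s: μ = 4π²r³/T² = 3.99244×10^5 km³/s².
The Hohmann ellipse has a_t = (r₁ + r₂)/2 = 22925 km.
At r₁ the circular-orbit speed is v₁ = √(μ/r₁) = 7.042 km/s.
On the transfer ellipse at r₁, v² = μ(2/r − 1/a) gives v_p = √[μ(2/r₁ − 1/a_t)] = 9.043 km/s.
First burn Δv₁ = |v_p − v₁| = 2.001 km/s.
At r₂, v₂ = √(μ/r₂) = 3.250 km/s.
Transfer-orbit speed at r₂: v_a = √[μ(2/r₂ − 1/a_t)] = 1.926 km/s.
Second burn Δv₂ = |v₂ − v_a| = 1.324 km/s.
Δv = Δv₁ + Δv₂ = 2.001 + 1.324 = 3.325 km/s.

Δv = 3.32 km/s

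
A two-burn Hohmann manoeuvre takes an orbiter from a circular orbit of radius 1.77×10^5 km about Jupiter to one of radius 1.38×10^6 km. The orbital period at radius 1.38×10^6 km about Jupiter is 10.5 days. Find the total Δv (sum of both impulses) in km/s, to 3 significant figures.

Δv = 13.8 km/s

From Kepler's third law T² = 4π²r³/μ at r = 1.38×10^6 km, T = 10.5 days = 10.5 × 86400 s = 9.072×10^5 s: μ = 4π²r³/T² = 1.26064×10^8 km³/s².
Transfer-ellipse semi-major axis a_t = (r₁ + r₂)/2 = (1.770×10^5 + 1.380×10^6)/2 = 7.785×10^5 km.
Circular speed at r₁: v₁ = √(μ/r₁) = √(1.26064×10^8/1.770×10^5) = 26.688 km/s.
Transfer-orbit speed at r₁ (vis-viva equation): v_p = √[μ(2/r₁ − 1/a_t)] = 35.532 km/s.
First burn Δv₁ = |v_p − v₁| = 8.844 km/s.
Circular speed at r₂: v₂ = √(μ/r₂) = 9.5578 km/s.
Transfer-orbit speed at r₂: v_a = √[μ(2/r₂ − 1/a_t)] = 4.5574 km/s.
Second burn Δv₂ = |v₂ − v_a| = 5.000 km/s.
Total Δv = Δv₁ + Δv₂ = 13.84 km/s.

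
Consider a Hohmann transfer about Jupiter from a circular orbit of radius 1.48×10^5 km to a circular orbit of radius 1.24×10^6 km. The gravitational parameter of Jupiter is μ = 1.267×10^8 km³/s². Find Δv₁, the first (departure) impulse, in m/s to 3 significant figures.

Δv₁ = 9850 m/s

The Hohmann ellipse has a_t = (r₁ + r₂)/2 = 6.940×10^5 km.
On the circular orbit at r = 1.480×10^5 km, v_c = √(μ/r) = 29.259 km/s.
Transfer-orbit speed at the same r (vis-viva, a = a_t): v_t = √[μ(2/r − 1/a_t)] = 39.110 km/s.
Δv₁ = |v_t − v_c| = |39.110 − 29.259| = 9.851 km/s.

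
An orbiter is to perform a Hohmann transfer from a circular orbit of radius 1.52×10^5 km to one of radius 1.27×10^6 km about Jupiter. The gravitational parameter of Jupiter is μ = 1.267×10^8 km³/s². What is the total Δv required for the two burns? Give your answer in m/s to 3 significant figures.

Δv = 15100 m/s

Transfer-ellipse semi-major axis a_t = (r₁ + r₂)/2 = (1.520×10^5 + 1.270×10^6)/2 = 7.110×10^5 km.
At r₁ the circular-orbit speed is v₁ = √(μ/r₁) = 28.871312 km/s.
Transfer-orbit speed at r₁ (vis-viva equation): v_p = √[μ(2/r₁ − 1/a_t)] = 38.586339 km/s.
First burn Δv₁ = |v_p − v₁| = 9.715027 km/s.
Circular speed at r₂: v₂ = √(μ/r₂) = 9.988182 km/s.
Transfer-orbit speed at r₂: v_a = √[μ(2/r₂ − 1/a_t)] = 4.618207 km/s.
Second burn Δv₂ = |v₂ − v_a| = 5.369975 km/s.
Total Δv = Δv₁ + Δv₂ = 15.09 km/s.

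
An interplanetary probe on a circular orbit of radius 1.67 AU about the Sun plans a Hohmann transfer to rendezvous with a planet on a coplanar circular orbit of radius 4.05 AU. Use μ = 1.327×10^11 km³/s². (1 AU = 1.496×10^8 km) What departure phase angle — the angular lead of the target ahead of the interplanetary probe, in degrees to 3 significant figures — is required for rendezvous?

In km: r₁ = 1.67 × 1.496×10^8 = 2.49832×10^8 km; r₂ = 4.05 × 1.496×10^8 = 6.0588×10^8 km.
Semi-major axis of the transfer orbit: a_t = (2.49832×10^8 + 6.0588×10^8)/2 = 4.27856×10^8 km.
Transfer time t = π√(a_t³/μ) = 7.632×10^7 s.
The target's mean motion on its circular orbit is ω₂ = √(μ/r₂³) = 2.443×10^-8 rad/s.
Angle swept by the target during transfer: ω₂·t = 1.864 rad = 106.8°.
Arrival is 180° from departure on the ellipse, so φ = 180° − 106.8° = 73.2°.

φ = 73.2°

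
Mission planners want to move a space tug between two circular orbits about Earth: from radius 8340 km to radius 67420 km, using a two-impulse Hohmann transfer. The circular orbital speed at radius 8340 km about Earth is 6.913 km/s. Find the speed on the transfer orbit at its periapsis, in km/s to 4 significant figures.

v = 9.223 km/s

From the circular-orbit relation v² = μ/r at r = 8340 km: μ = v²r = (6.913)² × 8340 = 3.98565×10^5 km³/s².
Transfer-ellipse semi-major axis a_t = (r₁ + r₂)/2 = (8340 + 67420)/2 = 37880 km.
The periapsis of the transfer ellipse is at r = 8340 km.
Applying v² = μ(2/r − 1/a_t): v = 9.223 km/s.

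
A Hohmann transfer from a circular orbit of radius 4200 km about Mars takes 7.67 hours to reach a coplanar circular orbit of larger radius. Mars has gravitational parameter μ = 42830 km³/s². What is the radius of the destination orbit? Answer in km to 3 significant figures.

r₂ = 25600 km

Transfer time t = 7.67 hours = 27612 s, and t = π√(a_t³/μ).
So a_t = (μ t²/π²)^(1/3) = (42830 × (27612)² / π²)^(1/3) = 14901 km.
Since a_t = (r₁ + r₂)/2, r₂ = 2a_t − r₁ = 2×14901 − 4200 = 25602 km.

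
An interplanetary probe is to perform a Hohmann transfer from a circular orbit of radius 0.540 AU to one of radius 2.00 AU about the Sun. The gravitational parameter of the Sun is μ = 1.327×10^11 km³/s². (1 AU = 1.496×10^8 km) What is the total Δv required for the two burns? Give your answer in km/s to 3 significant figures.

In km: r₁ = 0.540 × 1.496×10^8 = 8.0784×10^7 km; r₂ = 2.00 × 1.496×10^8 = 2.992×10^8 km.
Semi-major axis of the transfer orbit: a_t = (8.0784×10^7 + 2.992×10^8)/2 = 1.89992×10^8 km.
Circular speed at r₁: v₁ = √(μ/r₁) = √(1.327×10^11/8.0784×10^7) = 40.53 km/s.
On the transfer ellipse at r₁, v² = μ(2/r − 1/a) gives v_p = √[μ(2/r₁ − 1/a_t)] = 50.86 km/s.
First burn Δv₁ = |v_p − v₁| = 10.33 km/s.
Circular speed at r₂: v₂ = √(μ/r₂) = 21.060 km/s.
Transfer-orbit speed at r₂: v_a = √[μ(2/r₂ − 1/a_t)] = 13.733 km/s.
Second burn Δv₂ = |v₂ − v_a| = 7.327 km/s.
Total Δv = Δv₁ + Δv₂ = 17.66 km/s.

Δv = 17.7 km/s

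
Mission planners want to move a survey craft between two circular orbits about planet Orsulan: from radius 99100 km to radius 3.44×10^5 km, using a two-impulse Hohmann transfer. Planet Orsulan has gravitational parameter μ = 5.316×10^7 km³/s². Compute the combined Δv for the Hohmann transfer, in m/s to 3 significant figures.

The Hohmann ellipse has a_t = (r₁ + r₂)/2 = 2.2155×10^5 km.
At r₁ the circular-orbit speed is v₁ = √(μ/r₁) = 23.161 km/s.
On the transfer ellipse at r₁, v² = μ(2/r − 1/a) gives v_p = √[μ(2/r₁ − 1/a_t)] = 28.860 km/s.
First burn Δv₁ = |v_p − v₁| = 5.699 km/s.
At r₂, v₂ = √(μ/r₂) = 12.431 km/s.
Transfer-orbit speed at r₂: v_a = √[μ(2/r₂ − 1/a_t)] = 8.3141 km/s.
Second burn Δv₂ = |v₂ − v_a| = 4.117 km/s.
Total Δv = Δv₁ + Δv₂ = 9.816 km/s.

Δv = 9820 m/s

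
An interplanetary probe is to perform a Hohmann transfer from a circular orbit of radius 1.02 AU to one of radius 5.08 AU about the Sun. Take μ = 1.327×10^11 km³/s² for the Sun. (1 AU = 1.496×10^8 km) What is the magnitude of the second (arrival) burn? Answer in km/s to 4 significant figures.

Δv₂ = 5.572 km/s

In km: r₁ = 1.02 × 1.496×10^8 = 1.52592×10^8 km; r₂ = 5.08 × 1.496×10^8 = 7.59968×10^8 km.
The Hohmann ellipse has a_t = (r₁ + r₂)/2 = 4.5628×10^8 km.
On the circular orbit at r = 7.59968×10^8 km, v_c = √(μ/r) = 13.214 km/s.
Transfer-orbit speed at the same r (vis-viva, a = a_t): v_t = √[μ(2/r − 1/a_t)] = 7.6417 km/s.
Δv₂ = |v_t − v_c| = |7.6417 − 13.214| = 5.572 km/s.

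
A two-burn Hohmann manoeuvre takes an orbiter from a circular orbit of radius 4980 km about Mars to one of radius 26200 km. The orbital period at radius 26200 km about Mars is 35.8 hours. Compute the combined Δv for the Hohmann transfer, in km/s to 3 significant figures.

Δv = 1.42 km/s

From Kepler's third law T² = 4π²r³/μ at r = 26200 km, T = 35.8 hours = 35.8 × 3600 s = 1.2888×10^5 s: μ = 4π²r³/T² = 42745.7 km³/s².
The Hohmann ellipse has a_t = (r₁ + r₂)/2 = 15590 km.
Circular speed at r₁: v₁ = √(μ/r₁) = √(42745.7/4980) = 2.92976 km/s.
On the transfer ellipse at r₁, v² = μ(2/r − 1/a) gives v_p = √[μ(2/r₁ − 1/a_t)] = 3.79804 km/s.
First burn Δv₁ = |v_p − v₁| = 0.8683 km/s.
Circular speed at r₂: v₂ = √(μ/r₂) = 1.2773 km/s.
Transfer-orbit speed at r₂: v_a = √[μ(2/r₂ − 1/a_t)] = 0.72192 km/s.
Second burn Δv₂ = |v₂ − v_a| = 0.5554 km/s.
Total Δv = Δv₁ + Δv₂ = 1.424 km/s.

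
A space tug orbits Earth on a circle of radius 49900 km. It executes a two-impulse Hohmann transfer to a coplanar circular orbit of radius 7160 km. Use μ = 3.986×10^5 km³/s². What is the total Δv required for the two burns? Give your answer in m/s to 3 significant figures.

Δv = 3820 m/s

Semi-major axis of the transfer orbit: a_t = (49900 + 7160)/2 = 28530 km.
At r₁ the circular-orbit speed is v₁ = √(μ/r₁) = 2.8263 km/s.
Transfer-orbit speed at r₁ (vis-viva): v_a = √[μ(2/r₁ − 1/a_t)] = 1.4159 km/s.
First burn Δv₁ = |v_a − v₁| = 1.4104 km/s.
Circular speed at r₂: v₂ = √(μ/r₂) = 7.4613 km/s.
Transfer-orbit speed at r₂: v_p = √[μ(2/r₂ − 1/a_t)] = 9.8676 km/s.
Second burn Δv₂ = |v₂ − v_p| = 2.4063 km/s.
Δv = Δv₁ + Δv₂ = 1.4104 + 2.4063 = 3.817 km/s.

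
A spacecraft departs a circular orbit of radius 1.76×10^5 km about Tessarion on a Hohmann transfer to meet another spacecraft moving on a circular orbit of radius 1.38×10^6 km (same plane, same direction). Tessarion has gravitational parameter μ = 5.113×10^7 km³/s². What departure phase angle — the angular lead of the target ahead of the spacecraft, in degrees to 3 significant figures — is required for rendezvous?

Transfer-ellipse semi-major axis a_t = (r₁ + r₂)/2 = (1.760×10^5 + 1.380×10^6)/2 = 7.780×10^5 km.
The half-period of the transfer ellipse is t = π√(a_t³/μ) = 3.01496×10^5 s.
The target's mean motion on its circular orbit is ω₂ = √(μ/r₂³) = 4.41082×10^-6 rad/s.
Angle swept by the target during transfer: ω₂·t = 1.3298 rad = 76.19°.
Arrival is 180° from departure on the ellipse, so φ = 180° − 76.19° = 104°.

φ = 104°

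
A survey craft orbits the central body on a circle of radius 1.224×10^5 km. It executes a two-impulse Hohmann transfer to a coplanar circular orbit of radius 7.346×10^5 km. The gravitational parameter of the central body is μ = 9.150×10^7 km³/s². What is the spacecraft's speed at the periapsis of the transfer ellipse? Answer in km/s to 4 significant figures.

v = 35.80 km/s

Semi-major axis of the transfer orbit: a_t = (1.224×10^5 + 7.346×10^5)/2 = 4.285×10^5 km.
The periapsis of the transfer ellipse is at r = 1.224×10^5 km.
Applying v² = μ(2/r − 1/a_t): v = 35.80 km/s.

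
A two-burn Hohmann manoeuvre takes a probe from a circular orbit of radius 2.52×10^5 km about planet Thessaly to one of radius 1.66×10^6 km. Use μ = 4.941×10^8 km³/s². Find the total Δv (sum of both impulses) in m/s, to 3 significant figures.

The Hohmann ellipse has a_t = (r₁ + r₂)/2 = 9.560×10^5 km.
At r₁ the circular-orbit speed is v₁ = √(μ/r₁) = 44.280 km/s.
Transfer-orbit speed at r₁ (vis-viva equation): v_p = √[μ(2/r₁ − 1/a_t)] = 58.349 km/s.
First burn Δv₁ = |v_p − v₁| = 14.069 km/s.
Circular speed at r₂: v₂ = √(μ/r₂) = 17.2526 km/s.
Transfer-orbit speed at r₂: v_a = √[μ(2/r₂ − 1/a_t)] = 8.85778 km/s.
Second burn Δv₂ = |v₂ − v_a| = 8.3948 km/s.
Total Δv = Δv₁ + Δv₂ = 22.46 km/s.

Δv = 22500 m/s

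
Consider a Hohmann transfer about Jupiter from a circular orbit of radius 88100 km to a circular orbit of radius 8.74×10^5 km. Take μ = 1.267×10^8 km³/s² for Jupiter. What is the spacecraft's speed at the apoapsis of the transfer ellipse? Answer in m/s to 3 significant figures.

v = 5150 m/s

The Hohmann ellipse has a_t = (r₁ + r₂)/2 = 4.8105×10^5 km.
At apoapsis, r = 8.740×10^5 km.
Vis-viva: v = √[μ(2/r − 1/a_t)] = √[1.267×10^8 × (2/8.740×10^5 − 1/4.8105×10^5)] = 5.153 km/s.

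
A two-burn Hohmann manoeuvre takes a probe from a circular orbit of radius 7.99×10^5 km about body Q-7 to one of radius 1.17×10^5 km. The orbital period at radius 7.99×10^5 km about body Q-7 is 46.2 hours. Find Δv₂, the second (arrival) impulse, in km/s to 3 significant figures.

Δv₂ = 25.3 km/s

From Kepler's third law T² = 4π²r³/μ at r = 7.99×10^5 km, T = 46.2 hours = 46.2 × 3600 s = 1.6632×10^5 s: μ = 4π²r³/T² = 7.27966×10^8 km³/s².
Semi-major axis of the transfer orbit: a_t = (7.990×10^5 + 1.170×10^5)/2 = 4.580×10^5 km.
On the circular orbit at r = 1.170×10^5 km, v_c = √(μ/r) = 78.8792 km/s.
Vis-viva on the transfer ellipse at r = 1.170×10^5 km gives v_t = √[μ(2/r − 1/a_t)] = 104.185 km/s.
Δv₂ = |v_t − v_c| = |104.185 − 78.8792| = 25.31 km/s.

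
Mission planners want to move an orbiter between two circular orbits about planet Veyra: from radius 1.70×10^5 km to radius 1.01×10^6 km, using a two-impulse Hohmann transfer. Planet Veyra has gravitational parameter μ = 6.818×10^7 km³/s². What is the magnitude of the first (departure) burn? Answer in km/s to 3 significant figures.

Δv₁ = 6.18 km/s

The Hohmann ellipse has a_t = (r₁ + r₂)/2 = 5.900×10^5 km.
On the circular orbit at r = 1.700×10^5 km, v_c = √(μ/r) = 20.026 km/s.
Vis-viva on the transfer ellipse at r = 1.700×10^5 km gives v_t = √[μ(2/r − 1/a_t)] = 26.202 km/s.
Δv₁ = |v_t − v_c| = |26.202 − 20.026| = 6.176 km/s.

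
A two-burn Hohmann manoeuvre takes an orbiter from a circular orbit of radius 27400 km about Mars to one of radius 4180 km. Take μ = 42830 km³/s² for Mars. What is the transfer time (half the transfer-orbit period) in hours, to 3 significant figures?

t = 8.37 hours

The Hohmann ellipse has a_t = (r₁ + r₂)/2 = 15790 km.
Half the transfer-orbit period gives t = π√(a_t³/μ) = 30120 s.
Converting: 30120 s ÷ 3600 s/hour = 8.37 hours.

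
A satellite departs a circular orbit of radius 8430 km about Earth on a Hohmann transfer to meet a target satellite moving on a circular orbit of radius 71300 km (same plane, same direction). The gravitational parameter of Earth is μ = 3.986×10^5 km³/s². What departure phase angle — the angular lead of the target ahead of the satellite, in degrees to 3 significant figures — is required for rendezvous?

Transfer-ellipse semi-major axis a_t = (r₁ + r₂)/2 = (8430 + 71300)/2 = 39865 km.
Transfer time t = π√(a_t³/μ) = 39607 s.
The target's mean motion on its circular orbit is ω₂ = √(μ/r₂³) = 3.3162×10^-5 rad/s.
Angle swept by the target during transfer: ω₂·t = 1.3134 rad = 75.25°.
Arrival is 180° from departure on the ellipse, so φ = 180° − 75.25° = 105°.

φ = 105°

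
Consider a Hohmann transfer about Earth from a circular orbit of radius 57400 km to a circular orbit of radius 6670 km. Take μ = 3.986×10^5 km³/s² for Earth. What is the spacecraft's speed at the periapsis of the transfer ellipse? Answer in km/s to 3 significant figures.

Semi-major axis of the transfer orbit: a_t = (57400 + 6670)/2 = 32035 km.
At periapsis, r = 6670 km.
Applying v² = μ(2/r − 1/a_t): v = 10.35 km/s.

v = 10.3 km/s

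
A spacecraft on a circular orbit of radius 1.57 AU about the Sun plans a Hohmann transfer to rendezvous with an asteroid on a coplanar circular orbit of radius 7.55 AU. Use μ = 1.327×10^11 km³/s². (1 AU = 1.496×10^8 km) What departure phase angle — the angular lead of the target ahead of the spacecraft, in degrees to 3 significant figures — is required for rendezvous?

φ = 95.5°

In km: r₁ = 1.57 × 1.496×10^8 = 2.34872×10^8 km; r₂ = 7.55 × 1.496×10^8 = 1.12948×10^9 km.
Semi-major axis of the transfer orbit: a_t = (2.34872×10^8 + 1.12948×10^9)/2 = 6.82176×10^8 km.
Transfer time t = π√(a_t³/μ) = 1.5366×10^8 s.
The target's mean motion on its circular orbit is ω₂ = √(μ/r₂³) = 9.5966×10^-9 rad/s.
Angle swept by the target during transfer: ω₂·t = 1.4746 rad = 84.49°.
Arrival is 180° from departure on the ellipse, so φ = 180° − 84.49° = 95.5°.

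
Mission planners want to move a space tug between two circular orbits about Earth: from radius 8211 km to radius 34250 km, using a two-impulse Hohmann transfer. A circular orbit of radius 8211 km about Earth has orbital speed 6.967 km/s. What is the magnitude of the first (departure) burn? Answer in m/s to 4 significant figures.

From the circular-orbit relation v² = μ/r at r = 8211 km: μ = v²r = (6.967)² × 8211 = 3.98554×10^5 km³/s².
Semi-major axis of the transfer orbit: a_t = (8211 + 34250)/2 = 21230.5 km.
On the circular orbit at r = 8211 km, v_c = √(μ/r) = 6.967 km/s.
Transfer-orbit speed at the same r (vis-viva, a = a_t): v_t = √[μ(2/r − 1/a_t)] = 8.849 km/s.
Δv₁ = |v_t − v_c| = |8.849 − 6.967| = 1.882 km/s.

Δv₁ = 1882 m/s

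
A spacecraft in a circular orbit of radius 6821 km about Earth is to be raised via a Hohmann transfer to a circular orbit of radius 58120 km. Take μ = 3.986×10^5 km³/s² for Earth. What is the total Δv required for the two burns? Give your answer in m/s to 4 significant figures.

Δv = 4001 m/s

Semi-major axis of the transfer orbit: a_t = (6821 + 58120)/2 = 32470.5 km.
At r₁ the circular-orbit speed is v₁ = √(μ/r₁) = 7.64442 km/s.
Transfer-orbit speed at r₁ (vis-viva equation): v_p = √[μ(2/r₁ − 1/a_t)] = 10.2273 km/s.
First burn Δv₁ = |v_p − v₁| = 2.5829 km/s.
At r₂, v₂ = √(μ/r₂) = 2.6188 km/s.
Transfer-orbit speed at r₂: v_a = √[μ(2/r₂ − 1/a_t)] = 1.2003 km/s.
Second burn Δv₂ = |v₂ − v_a| = 1.4185 km/s.
Δv = Δv₁ + Δv₂ = 2.5829 + 1.4185 = 4.001 km/s.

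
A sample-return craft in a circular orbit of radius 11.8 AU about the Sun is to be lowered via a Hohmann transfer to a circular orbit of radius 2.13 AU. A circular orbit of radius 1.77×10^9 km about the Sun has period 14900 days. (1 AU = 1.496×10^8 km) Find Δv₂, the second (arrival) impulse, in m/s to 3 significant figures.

Δv₂ = 6140 m/s

From Kepler's third law T² = 4π²r³/μ at r = 1.77×10^9 km, T = 14900 days = 14900 × 86400 s = 1.28736×10^9 s: μ = 4π²r³/T² = 1.32093×10^11 km³/s².
In km: r₁ = 11.8 × 1.496×10^8 = 1.76528×10^9 km; r₂ = 2.13 × 1.496×10^8 = 3.18648×10^8 km.
Semi-major axis of the transfer orbit: a_t = (1.76528×10^9 + 3.18648×10^8)/2 = 1.041964×10^9 km.
On the circular orbit at r = 3.18648×10^8 km, v_c = √(μ/r) = 20.360 km/s.
Vis-viva on the transfer ellipse at r = 3.18648×10^8 km gives v_t = √[μ(2/r − 1/a_t)] = 26.501 km/s.
Δv₂ = |v_t − v_c| = |26.501 − 20.360| = 6.141 km/s.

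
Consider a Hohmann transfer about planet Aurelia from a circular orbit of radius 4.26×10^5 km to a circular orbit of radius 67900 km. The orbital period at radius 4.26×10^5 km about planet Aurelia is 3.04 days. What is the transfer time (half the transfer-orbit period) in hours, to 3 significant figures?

From Kepler's third law T² = 4π²r³/μ at r = 4.26×10^5 km, T = 3.04 days = 3.04 × 86400 s = 2.62656×10^5 s: μ = 4π²r³/T² = 4.42399×10^7 km³/s².
The Hohmann ellipse has a_t = (r₁ + r₂)/2 = 2.4695×10^5 km.
By Kepler's third law the transfer-orbit period is T = 2π√(a_t³/μ), so t = T/2 = 57960 s.
Converting: 57960 s ÷ 3600 s/hour = 16.1 hours.

t = 16.1 hours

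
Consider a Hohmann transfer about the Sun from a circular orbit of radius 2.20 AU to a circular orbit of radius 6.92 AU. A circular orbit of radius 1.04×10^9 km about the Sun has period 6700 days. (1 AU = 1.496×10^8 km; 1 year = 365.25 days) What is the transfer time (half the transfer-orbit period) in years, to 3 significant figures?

From Kepler's third law T² = 4π²r³/μ at r = 1.04×10^9 km, T = 6700 days = 6700 × 86400 s = 5.7888×10^8 s: μ = 4π²r³/T² = 1.32520×10^11 km³/s².
In km: r₁ = 2.20 × 1.496×10^8 = 3.2912×10^8 km; r₂ = 6.92 × 1.496×10^8 = 1.035232×10^9 km.
Semi-major axis of the transfer orbit: a_t = (3.2912×10^8 + 1.035232×10^9)/2 = 6.82176×10^8 km.
Transfer time t = π√(a_t³/μ) = π√((6.82176×10^8)³ / 1.32520×10^11) = 1.538×10^8 s.
Converting: 1.538×10^8 s ÷ 3.15576×10^7 s/year (365.25 × 86400) = 4.87 years.

t = 4.87 years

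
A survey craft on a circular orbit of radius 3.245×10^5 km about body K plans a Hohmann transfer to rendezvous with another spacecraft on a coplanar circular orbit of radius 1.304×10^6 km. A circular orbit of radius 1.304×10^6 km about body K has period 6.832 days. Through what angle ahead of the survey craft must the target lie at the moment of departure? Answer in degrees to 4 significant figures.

φ = 91.18°

From Kepler's third law T² = 4π²r³/μ at r = 1.304×10^6 km, T = 6.832 days = 6.832 × 86400 s = 5.902848×10^5 s: μ = 4π²r³/T² = 2.51229×10^8 km³/s².
The Hohmann ellipse has a_t = (r₁ + r₂)/2 = 8.1425×10^5 km.
Transfer time t = π√(a_t³/μ) = 1.456303×10^5 s.
Target angular speed ω₂ = √(μ/r₂³) = 1.064433×10^-5 rad/s.
Angle swept by the target during transfer: ω₂·t = 1.55014 rad = 88.82°.
The survey craft traverses 180° on the transfer ellipse, so the target must lead by 180° − 88.82° = 91.18°.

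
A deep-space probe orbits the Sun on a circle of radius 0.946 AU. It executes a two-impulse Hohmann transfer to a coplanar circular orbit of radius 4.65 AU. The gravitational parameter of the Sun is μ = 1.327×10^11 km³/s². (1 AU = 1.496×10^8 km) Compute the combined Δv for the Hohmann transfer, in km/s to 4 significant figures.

Δv = 14.63 km/s

In km: r₁ = 0.946 × 1.496×10^8 = 1.415216×10^8 km; r₂ = 4.65 × 1.496×10^8 = 6.9564×10^8 km.
The Hohmann ellipse has a_t = (r₁ + r₂)/2 = 4.185808×10^8 km.
At r₁ the circular-orbit speed is v₁ = √(μ/r₁) = 30.6213 km/s.
Transfer-orbit speed at r₁ (vis-viva): v_p = √[μ(2/r₁ − 1/a_t)] = 39.4754 km/s.
First burn Δv₁ = |v_p − v₁| = 8.8541 km/s.
At r₂, v₂ = √(μ/r₂) = 13.8116 km/s.
Transfer-orbit speed at r₂: v_a = √[μ(2/r₂ − 1/a_t)] = 8.03091 km/s.
Second burn Δv₂ = |v₂ − v_a| = 5.7807 km/s.
Δv = Δv₁ + Δv₂ = 8.8541 + 5.7807 = 14.63 km/s.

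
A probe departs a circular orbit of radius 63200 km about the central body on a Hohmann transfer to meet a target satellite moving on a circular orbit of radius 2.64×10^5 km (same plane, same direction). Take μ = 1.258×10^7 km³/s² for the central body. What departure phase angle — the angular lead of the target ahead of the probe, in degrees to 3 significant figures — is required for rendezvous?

The Hohmann ellipse has a_t = (r₁ + r₂)/2 = 1.636×10^5 km.
The half-period of the transfer ellipse is t = π√(a_t³/μ) = 58612 s.
The target's mean motion on its circular orbit is ω₂ = √(μ/r₂³) = 2.6148×10^-5 rad/s.
Angle swept by the target during transfer: ω₂·t = 1.5326 rad = 87.81°.
The probe traverses 180° on the transfer ellipse, so the target must lead by 180° − 87.81° = 92.2°.

φ = 92.2°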